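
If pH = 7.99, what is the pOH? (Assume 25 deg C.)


At 25 deg C, pH + pOH = 14.
pOH = 14 - pH = 14 - 7.99
pOH = 6.01:

6.01


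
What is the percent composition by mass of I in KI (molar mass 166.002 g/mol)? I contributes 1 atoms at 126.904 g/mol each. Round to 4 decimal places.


pct = 100 * (n_elem * M_elem) / M_total
mass_contribution = 1 * 126.904 = 126.904 g/mol
pct = 100 * 126.904 / 166.002
pct = 76.44727172 %, rounded to 4 dp:

76.4473 %


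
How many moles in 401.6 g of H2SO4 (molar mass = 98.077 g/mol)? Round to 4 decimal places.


n = mass / M
n = 401.6 / 98.077
n = 4.09474189 mol, rounded to 4 dp:

4.0947 mol


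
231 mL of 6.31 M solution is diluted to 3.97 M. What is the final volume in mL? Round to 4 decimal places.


Dilution: M1*V1 = M2*V2, solve for V2.
V2 = M1*V1 / M2
V2 = 6.31 * 231 / 3.97
V2 = 1457.61 / 3.97
V2 = 367.15617128 mL, rounded to 4 dp:

367.1562 mL


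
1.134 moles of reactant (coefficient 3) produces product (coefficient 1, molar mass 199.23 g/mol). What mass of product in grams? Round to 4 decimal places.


Use the coefficient ratio to convert reactant moles to product moles, then multiply by the product's molar mass.
moles_P = moles_R * (coeff_P / coeff_R) = 1.134 * (1/3) = 0.378
mass_P = moles_P * M_P = 0.378 * 199.23
mass_P = 75.30894 g, rounded to 4 dp:

75.3089 g


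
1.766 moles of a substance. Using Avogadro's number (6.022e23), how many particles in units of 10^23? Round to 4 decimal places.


N = n * NA, then divide by 1e23 for the requested units.
N / 1e23 = n * 6.022
N / 1e23 = 1.766 * 6.022
N / 1e23 = 10.634852, rounded to 4 dp:

10.6349


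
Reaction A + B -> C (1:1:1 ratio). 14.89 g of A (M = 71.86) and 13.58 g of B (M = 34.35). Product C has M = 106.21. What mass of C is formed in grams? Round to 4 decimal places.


Find moles of each reactant; the smaller value is the limiting reagent in a 1:1:1 reaction, so moles_C equals moles of the limiter.
n_A = mass_A / M_A = 14.89 / 71.86 = 0.207208 mol
n_B = mass_B / M_B = 13.58 / 34.35 = 0.395342 mol
Limiting reagent: A (smaller), n_limiting = 0.207208 mol
mass_C = n_limiting * M_C = 0.207208 * 106.21
mass_C = 22.00756168 g, rounded to 4 dp:

22.0076 g


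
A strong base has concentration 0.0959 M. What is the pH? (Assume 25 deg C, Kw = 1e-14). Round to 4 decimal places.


A strong base dissociates completely, so [OH-] equals the given concentration.
pOH = -log10([OH-]) = -log10(0.0959) = 1.018181
pH = 14 - pOH = 14 - 1.018181
pH = 12.981819, rounded to 4 dp:

12.9818


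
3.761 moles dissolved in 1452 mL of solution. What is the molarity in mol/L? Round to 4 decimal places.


Convert volume to liters: V_L = V_mL / 1000.
V_L = 1452 / 1000 = 1.452 L
M = n / V_L = 3.761 / 1.452
M = 2.59022039 mol/L, rounded to 4 dp:

2.5902 mol/L


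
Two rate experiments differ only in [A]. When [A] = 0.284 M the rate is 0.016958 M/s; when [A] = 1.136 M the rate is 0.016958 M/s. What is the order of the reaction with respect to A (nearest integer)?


Rate is proportional to [A]^n, so rate2/rate1 = ([A]2/[A]1)^n. Take logs to solve for n.
rate2/rate1 = 0.016958 / 0.016958 = 1.0
[A]2/[A]1 = 1.136 / 0.284 = 4.0
n = ln(1.0) / ln(4.0) = 0.0
Nearest integer order:

0


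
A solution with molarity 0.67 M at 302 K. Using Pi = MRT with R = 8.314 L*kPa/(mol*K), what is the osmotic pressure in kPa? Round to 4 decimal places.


Osmotic pressure (van't Hoff): Pi = M*R*T.
RT = 8.314 * 302 = 2510.828
Pi = 0.67 * 2510.828
Pi = 1682.25476 kPa, rounded to 4 dp:

1682.2548 kPa


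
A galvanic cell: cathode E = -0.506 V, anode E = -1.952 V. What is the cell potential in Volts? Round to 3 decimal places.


Standard cell potential: E_cell = E_cathode - E_anode.
E_cell = -0.506 - (-1.952)
E_cell = 1.446 V, rounded to 3 dp:

1.446 V


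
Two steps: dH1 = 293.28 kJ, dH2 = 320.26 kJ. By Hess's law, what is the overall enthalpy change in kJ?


Hess's law: enthalpy is a state function, so add the step enthalpies.
dH_total = dH1 + dH2 = 293.28 + (320.26)
dH_total = 613.54 kJ:

613.54 kJ


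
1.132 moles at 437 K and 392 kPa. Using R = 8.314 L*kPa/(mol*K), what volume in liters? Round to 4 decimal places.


PV = nRT, solve for V = nRT / P.
nRT = 1.132 * 8.314 * 437 = 4112.8028
V = 4112.8028 / 392
V = 10.49184388 L, rounded to 4 dp:

10.4918 L


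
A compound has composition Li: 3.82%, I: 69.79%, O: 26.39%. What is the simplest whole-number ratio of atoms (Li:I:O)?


Assume 100 g of compound, divide each mass% by atomic mass to get moles, then normalize by the smallest to get a raw atom ratio.
Moles per 100 g: Li: 3.82/6.941 = 0.5504, I: 69.79/126.904 = 0.5499, O: 26.39/15.999 = 1.6495
Raw ratio (divide by min = 0.5499): Li: 1.001, I: 1.0, O: 2.999
Multiply by 1 to clear fractions: Li: 1.001 ~= 1, I: 1.0 ~= 1, O: 2.999 ~= 3
Reduce by GCD to get the simplest whole-number ratio:

1:1:3


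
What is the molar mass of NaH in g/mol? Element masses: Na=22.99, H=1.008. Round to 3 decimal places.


M = sum(count * atomic_mass) over atoms.
M = 1*22.99 + 1*1.008
M = 22.99 + 1.008
M = 23.998 g/mol, rounded to 3 dp:

23.998 g/mol


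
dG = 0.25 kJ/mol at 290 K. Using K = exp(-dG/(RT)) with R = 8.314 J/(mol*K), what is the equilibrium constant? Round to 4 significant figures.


dG is in kJ/mol; multiply by 1000 to match R in J/(mol*K).
RT = 8.314 * 290 = 2411.06 J/mol
exponent = -dG*1000 / (RT) = -(0.25*1000) / 2411.06 = -0.10368883
K = exp(-0.10368883)
K = 0.90150578, rounded to 4 significant figures:

0.9015


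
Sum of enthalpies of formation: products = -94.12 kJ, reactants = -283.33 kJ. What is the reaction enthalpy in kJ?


dH_rxn = sum(dH_f products) - sum(dH_f reactants)
dH_rxn = -94.12 - (-283.33)
dH_rxn = 189.21 kJ:

189.21 kJ


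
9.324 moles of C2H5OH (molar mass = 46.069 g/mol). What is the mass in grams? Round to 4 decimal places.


mass = n * M
mass = 9.324 * 46.069
mass = 429.547356 g, rounded to 4 dp:

429.5474 g


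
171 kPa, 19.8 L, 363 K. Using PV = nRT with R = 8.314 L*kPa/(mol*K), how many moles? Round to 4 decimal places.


PV = nRT, solve for n = PV / (RT).
PV = 171 * 19.8 = 3385.8
RT = 8.314 * 363 = 3017.982
n = 3385.8 / 3017.982
n = 1.12187548 mol, rounded to 4 dp:

1.1219 mol


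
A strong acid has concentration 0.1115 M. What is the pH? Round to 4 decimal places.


A strong acid dissociates completely, so [H+] equals the given concentration.
pH = -log10([H+]) = -log10(0.1115)
pH = 0.95272513, rounded to 4 dp:

0.9527


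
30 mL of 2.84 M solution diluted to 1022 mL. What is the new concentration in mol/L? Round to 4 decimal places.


Dilution: M1*V1 = M2*V2, solve for M2.
M2 = M1*V1 / V2
M2 = 2.84 * 30 / 1022
M2 = 85.2 / 1022
M2 = 0.08336595 mol/L, rounded to 4 dp:

0.0834 mol/L


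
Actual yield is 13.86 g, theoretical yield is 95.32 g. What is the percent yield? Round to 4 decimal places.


% yield = 100 * actual / theoretical
% yield = 100 * 13.86 / 95.32
% yield = 14.54049517 %, rounded to 4 dp:

14.5405 %


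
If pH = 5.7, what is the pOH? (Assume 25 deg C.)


At 25 deg C, pH + pOH = 14.
pOH = 14 - pH = 14 - 5.7
pOH = 8.3:

8.30


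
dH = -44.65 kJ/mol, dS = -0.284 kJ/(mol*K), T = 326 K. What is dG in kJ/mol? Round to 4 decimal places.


Gibbs: dG = dH - T*dS (consistent units, dS already in kJ/(mol*K)).
T*dS = 326 * -0.284 = -92.584
dG = -44.65 - (-92.584)
dG = 47.934 kJ/mol, rounded to 4 dp:

47.9340 kJ/mol


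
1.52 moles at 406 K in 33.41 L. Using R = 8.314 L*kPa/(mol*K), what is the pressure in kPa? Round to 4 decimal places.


PV = nRT, solve for P = nRT / V.
nRT = 1.52 * 8.314 * 406 = 5130.7357
P = 5130.7357 / 33.41
P = 153.56886262 kPa, rounded to 4 dp:

153.5689 kPa


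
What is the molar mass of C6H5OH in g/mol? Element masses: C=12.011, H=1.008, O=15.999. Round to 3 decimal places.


M = sum(count * atomic_mass) over atoms.
M = 6*12.011 + 6*1.008 + 1*15.999
M = 72.066 + 6.048 + 15.999
M = 94.113 g/mol, rounded to 3 dp:

94.113 g/mol


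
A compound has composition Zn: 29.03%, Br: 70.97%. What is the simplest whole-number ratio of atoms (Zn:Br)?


Assume 100 g of compound, divide each mass% by atomic mass to get moles, then normalize by the smallest to get a raw atom ratio.
Moles per 100 g: Zn: 29.03/65.38 = 0.444, Br: 70.97/79.904 = 0.8882
Raw ratio (divide by min = 0.444): Zn: 1.0, Br: 2.0
Multiply by 1 to clear fractions: Zn: 1.0 ~= 1, Br: 2.0 ~= 2
Reduce by GCD to get the simplest whole-number ratio:

1:2


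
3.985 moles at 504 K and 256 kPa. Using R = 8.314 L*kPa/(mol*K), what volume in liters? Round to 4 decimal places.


PV = nRT, solve for V = nRT / P.
nRT = 3.985 * 8.314 * 504 = 16698.1702
V = 16698.1702 / 256
V = 65.22722734 L, rounded to 4 dp:

65.2272 L


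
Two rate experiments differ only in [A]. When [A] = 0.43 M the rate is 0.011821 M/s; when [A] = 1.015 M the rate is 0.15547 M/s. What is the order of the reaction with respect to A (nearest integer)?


Rate is proportional to [A]^n, so rate2/rate1 = ([A]2/[A]1)^n. Take logs to solve for n.
rate2/rate1 = 0.15547 / 0.011821 = 13.152
[A]2/[A]1 = 1.015 / 0.43 = 2.3605
n = ln(13.152) / ln(2.3605) = 3.0
Nearest integer order:

3


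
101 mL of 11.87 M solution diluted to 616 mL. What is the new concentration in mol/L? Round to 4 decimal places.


Dilution: M1*V1 = M2*V2, solve for M2.
M2 = M1*V1 / V2
M2 = 11.87 * 101 / 616
M2 = 1198.87 / 616
M2 = 1.94621753 mol/L, rounded to 4 dp:

1.9462 mol/L


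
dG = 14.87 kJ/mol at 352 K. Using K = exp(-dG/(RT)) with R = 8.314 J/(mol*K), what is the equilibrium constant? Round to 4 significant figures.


dG is in kJ/mol; multiply by 1000 to match R in J/(mol*K).
RT = 8.314 * 352 = 2926.528 J/mol
exponent = -dG*1000 / (RT) = -(14.87*1000) / 2926.528 = -5.08110635
K = exp(-5.08110635)
K = 0.0062130314, rounded to 4 significant figures:

0.006213


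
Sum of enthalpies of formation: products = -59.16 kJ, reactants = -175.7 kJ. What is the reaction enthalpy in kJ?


dH_rxn = sum(dH_f products) - sum(dH_f reactants)
dH_rxn = -59.16 - (-175.7)
dH_rxn = 116.54 kJ:

116.54 kJ


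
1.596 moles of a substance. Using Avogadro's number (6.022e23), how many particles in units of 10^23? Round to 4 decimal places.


N = n * NA, then divide by 1e23 for the requested units.
N / 1e23 = n * 6.022
N / 1e23 = 1.596 * 6.022
N / 1e23 = 9.611112, rounded to 4 dp:

9.6111


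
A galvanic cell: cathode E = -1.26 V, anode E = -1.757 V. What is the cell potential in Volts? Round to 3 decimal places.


Standard cell potential: E_cell = E_cathode - E_anode.
E_cell = -1.26 - (-1.757)
E_cell = 0.497 V, rounded to 3 dp:

0.497 V


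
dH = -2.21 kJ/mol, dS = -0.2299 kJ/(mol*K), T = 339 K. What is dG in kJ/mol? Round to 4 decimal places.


Gibbs: dG = dH - T*dS (consistent units, dS already in kJ/(mol*K)).
T*dS = 339 * -0.2299 = -77.9361
dG = -2.21 - (-77.9361)
dG = 75.7261 kJ/mol, rounded to 4 dp:

75.7261 kJ/mol


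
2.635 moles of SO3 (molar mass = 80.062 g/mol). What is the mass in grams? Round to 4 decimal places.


mass = n * M
mass = 2.635 * 80.062
mass = 210.96337 g, rounded to 4 dp:

210.9634 g


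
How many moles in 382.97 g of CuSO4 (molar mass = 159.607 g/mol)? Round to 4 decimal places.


n = mass / M
n = 382.97 / 159.607
n = 2.39945616 mol, rounded to 4 dp:

2.3995 mol


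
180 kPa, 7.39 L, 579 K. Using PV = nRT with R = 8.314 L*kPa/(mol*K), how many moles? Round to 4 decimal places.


PV = nRT, solve for n = PV / (RT).
PV = 180 * 7.39 = 1330.2
RT = 8.314 * 579 = 4813.806
n = 1330.2 / 4813.806
n = 0.27633021 mol, rounded to 4 dp:

0.2763 mol


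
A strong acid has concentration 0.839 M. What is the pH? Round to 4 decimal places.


A strong acid dissociates completely, so [H+] equals the given concentration.
pH = -log10([H+]) = -log10(0.839)
pH = 0.07623804, rounded to 4 dp:

0.0762


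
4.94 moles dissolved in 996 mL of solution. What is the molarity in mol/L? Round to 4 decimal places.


Convert volume to liters: V_L = V_mL / 1000.
V_L = 996 / 1000 = 0.996 L
M = n / V_L = 4.94 / 0.996
M = 4.95983936 mol/L, rounded to 4 dp:

4.9598 mol/L


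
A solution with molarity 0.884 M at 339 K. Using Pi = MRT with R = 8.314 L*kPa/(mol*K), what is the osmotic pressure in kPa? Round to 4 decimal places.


Osmotic pressure (van't Hoff): Pi = M*R*T.
RT = 8.314 * 339 = 2818.446
Pi = 0.884 * 2818.446
Pi = 2491.506264 kPa, rounded to 4 dp:

2491.5063 kPa


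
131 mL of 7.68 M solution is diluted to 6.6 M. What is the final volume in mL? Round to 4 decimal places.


Dilution: M1*V1 = M2*V2, solve for V2.
V2 = M1*V1 / M2
V2 = 7.68 * 131 / 6.6
V2 = 1006.08 / 6.6
V2 = 152.43636364 mL, rounded to 4 dp:

152.4364 mL


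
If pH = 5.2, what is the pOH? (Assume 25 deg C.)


At 25 deg C, pH + pOH = 14.
pOH = 14 - pH = 14 - 5.2
pOH = 8.8:

8.80


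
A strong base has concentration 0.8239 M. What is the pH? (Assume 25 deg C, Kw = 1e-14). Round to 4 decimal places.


A strong base dissociates completely, so [OH-] equals the given concentration.
pOH = -log10([OH-]) = -log10(0.8239) = 0.084125
pH = 14 - pOH = 14 - 0.084125
pH = 13.915875, rounded to 4 dp:

13.9159


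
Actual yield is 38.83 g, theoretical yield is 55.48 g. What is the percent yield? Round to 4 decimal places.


% yield = 100 * actual / theoretical
% yield = 100 * 38.83 / 55.48
% yield = 69.98918529 %, rounded to 4 dp:

69.9892 %


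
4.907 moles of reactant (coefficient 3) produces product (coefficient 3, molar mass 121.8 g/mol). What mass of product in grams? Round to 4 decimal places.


Use the coefficient ratio to convert reactant moles to product moles, then multiply by the product's molar mass.
moles_P = moles_R * (coeff_P / coeff_R) = 4.907 * (3/3) = 4.907
mass_P = moles_P * M_P = 4.907 * 121.8
mass_P = 597.6726 g, rounded to 4 dp:

597.6726 g


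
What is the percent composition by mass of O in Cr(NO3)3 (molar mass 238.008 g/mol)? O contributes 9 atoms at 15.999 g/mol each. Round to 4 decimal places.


pct = 100 * (n_elem * M_elem) / M_total
mass_contribution = 9 * 15.999 = 143.991 g/mol
pct = 100 * 143.991 / 238.008
pct = 60.49838661 %, rounded to 4 dp:

60.4984 %


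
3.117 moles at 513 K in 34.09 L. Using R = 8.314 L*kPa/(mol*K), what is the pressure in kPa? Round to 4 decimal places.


PV = nRT, solve for P = nRT / V.
nRT = 3.117 * 8.314 * 513 = 13294.2606
P = 13294.2606 / 34.09
P = 389.97537694 kPa, rounded to 4 dp:

389.9754 kPa


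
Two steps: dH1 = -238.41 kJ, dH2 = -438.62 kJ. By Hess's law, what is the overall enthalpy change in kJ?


Hess's law: enthalpy is a state function, so add the step enthalpies.
dH_total = dH1 + dH2 = -238.41 + (-438.62)
dH_total = -677.03 kJ:

-677.03 kJ


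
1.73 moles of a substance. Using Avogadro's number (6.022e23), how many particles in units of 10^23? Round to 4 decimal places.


N = n * NA, then divide by 1e23 for the requested units.
N / 1e23 = n * 6.022
N / 1e23 = 1.73 * 6.022
N / 1e23 = 10.41806, rounded to 4 dp:

10.4181


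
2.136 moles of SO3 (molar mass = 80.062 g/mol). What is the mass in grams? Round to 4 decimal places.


mass = n * M
mass = 2.136 * 80.062
mass = 171.012432 g, rounded to 4 dp:

171.0124 g


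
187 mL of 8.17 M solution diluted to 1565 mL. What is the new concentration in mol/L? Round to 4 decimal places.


Dilution: M1*V1 = M2*V2, solve for M2.
M2 = M1*V1 / V2
M2 = 8.17 * 187 / 1565
M2 = 1527.79 / 1565
M2 = 0.97622364 mol/L, rounded to 4 dp:

0.9762 mol/L


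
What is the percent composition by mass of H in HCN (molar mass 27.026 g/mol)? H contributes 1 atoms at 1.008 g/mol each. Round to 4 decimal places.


pct = 100 * (n_elem * M_elem) / M_total
mass_contribution = 1 * 1.008 = 1.008 g/mol
pct = 100 * 1.008 / 27.026
pct = 3.72974173 %, rounded to 4 dp:

3.7297 %


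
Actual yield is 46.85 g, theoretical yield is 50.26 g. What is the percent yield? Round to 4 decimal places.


% yield = 100 * actual / theoretical
% yield = 100 * 46.85 / 50.26
% yield = 93.21528054 %, rounded to 4 dp:

93.2153 %


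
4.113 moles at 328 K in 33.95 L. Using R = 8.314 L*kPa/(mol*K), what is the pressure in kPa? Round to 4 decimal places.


PV = nRT, solve for P = nRT / V.
nRT = 4.113 * 8.314 * 328 = 11216.1181
P = 11216.1181 / 33.95
P = 330.37166716 kPa, rounded to 4 dp:

330.3717 kPa


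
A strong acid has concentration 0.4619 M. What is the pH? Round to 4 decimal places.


A strong acid dissociates completely, so [H+] equals the given concentration.
pH = -log10([H+]) = -log10(0.4619)
pH = 0.33545204, rounded to 4 dp:

0.3355


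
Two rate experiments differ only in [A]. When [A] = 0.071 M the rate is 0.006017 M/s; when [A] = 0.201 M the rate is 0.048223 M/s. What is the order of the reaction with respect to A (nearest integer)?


Rate is proportional to [A]^n, so rate2/rate1 = ([A]2/[A]1)^n. Take logs to solve for n.
rate2/rate1 = 0.048223 / 0.006017 = 8.0145
[A]2/[A]1 = 0.201 / 0.071 = 2.831
n = ln(8.0145) / ln(2.831) = 2.0
Nearest integer order:

2


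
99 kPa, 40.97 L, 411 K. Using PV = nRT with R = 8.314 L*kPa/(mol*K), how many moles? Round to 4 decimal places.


PV = nRT, solve for n = PV / (RT).
PV = 99 * 40.97 = 4056.03
RT = 8.314 * 411 = 3417.054
n = 4056.03 / 3417.054
n = 1.18699617 mol, rounded to 4 dp:

1.1870 mol


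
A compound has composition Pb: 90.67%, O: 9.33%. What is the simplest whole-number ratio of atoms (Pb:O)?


Assume 100 g of compound, divide each mass% by atomic mass to get moles, then normalize by the smallest to get a raw atom ratio.
Moles per 100 g: Pb: 90.67/207.2 = 0.4376, O: 9.33/15.999 = 0.5832
Raw ratio (divide by min = 0.4376): Pb: 1.0, O: 1.333
Multiply by 3 to clear fractions: Pb: 3.0 ~= 3, O: 3.998 ~= 4
Reduce by GCD to get the simplest whole-number ratio:

3:4


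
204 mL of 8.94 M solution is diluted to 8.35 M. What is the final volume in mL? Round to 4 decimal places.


Dilution: M1*V1 = M2*V2, solve for V2.
V2 = M1*V1 / M2
V2 = 8.94 * 204 / 8.35
V2 = 1823.76 / 8.35
V2 = 218.41437126 mL, rounded to 4 dp:

218.4144 mL


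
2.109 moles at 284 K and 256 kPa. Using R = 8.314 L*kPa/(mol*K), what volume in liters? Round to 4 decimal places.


PV = nRT, solve for V = nRT / P.
nRT = 2.109 * 8.314 * 284 = 4979.7202
V = 4979.7202 / 256
V = 19.45203203 L, rounded to 4 dp:

19.4520 L


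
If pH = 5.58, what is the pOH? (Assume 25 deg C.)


At 25 deg C, pH + pOH = 14.
pOH = 14 - pH = 14 - 5.58
pOH = 8.42:

8.42


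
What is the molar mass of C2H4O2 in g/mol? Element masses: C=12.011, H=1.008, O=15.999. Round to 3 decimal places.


M = sum(count * atomic_mass) over atoms.
M = 2*12.011 + 4*1.008 + 2*15.999
M = 24.022 + 4.032 + 31.998
M = 60.052 g/mol, rounded to 3 dp:

60.052 g/mol


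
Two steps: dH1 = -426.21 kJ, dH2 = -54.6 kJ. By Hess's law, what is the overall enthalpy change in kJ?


Hess's law: enthalpy is a state function, so add the step enthalpies.
dH_total = dH1 + dH2 = -426.21 + (-54.6)
dH_total = -480.81 kJ:

-480.81 kJ


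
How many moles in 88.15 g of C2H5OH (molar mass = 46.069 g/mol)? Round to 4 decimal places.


n = mass / M
n = 88.15 / 46.069
n = 1.9134342 mol, rounded to 4 dp:

1.9134 mol


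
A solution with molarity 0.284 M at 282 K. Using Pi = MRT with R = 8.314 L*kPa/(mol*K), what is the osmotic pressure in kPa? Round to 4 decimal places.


Osmotic pressure (van't Hoff): Pi = M*R*T.
RT = 8.314 * 282 = 2344.548
Pi = 0.284 * 2344.548
Pi = 665.851632 kPa, rounded to 4 dp:

665.8516 kPa


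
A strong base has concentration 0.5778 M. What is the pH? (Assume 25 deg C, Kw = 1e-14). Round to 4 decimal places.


A strong base dissociates completely, so [OH-] equals the given concentration.
pOH = -log10([OH-]) = -log10(0.5778) = 0.238222
pH = 14 - pOH = 14 - 0.238222
pH = 13.761778, rounded to 4 dp:

13.7618


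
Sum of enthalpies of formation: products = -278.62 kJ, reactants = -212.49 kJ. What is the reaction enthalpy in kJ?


dH_rxn = sum(dH_f products) - sum(dH_f reactants)
dH_rxn = -278.62 - (-212.49)
dH_rxn = -66.13 kJ:

-66.13 kJ


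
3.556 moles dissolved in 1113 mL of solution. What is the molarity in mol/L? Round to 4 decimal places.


Convert volume to liters: V_L = V_mL / 1000.
V_L = 1113 / 1000 = 1.113 L
M = n / V_L = 3.556 / 1.113
M = 3.19496855 mol/L, rounded to 4 dp:

3.1950 mol/L


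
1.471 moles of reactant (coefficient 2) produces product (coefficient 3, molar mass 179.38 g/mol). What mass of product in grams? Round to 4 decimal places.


Use the coefficient ratio to convert reactant moles to product moles, then multiply by the product's molar mass.
moles_P = moles_R * (coeff_P / coeff_R) = 1.471 * (3/2) = 2.2065
mass_P = moles_P * M_P = 2.2065 * 179.38
mass_P = 395.80197 g, rounded to 4 dp:

395.8020 g


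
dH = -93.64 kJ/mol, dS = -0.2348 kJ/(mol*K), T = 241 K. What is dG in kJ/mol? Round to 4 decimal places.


Gibbs: dG = dH - T*dS (consistent units, dS already in kJ/(mol*K)).
T*dS = 241 * -0.2348 = -56.5868
dG = -93.64 - (-56.5868)
dG = -37.0532 kJ/mol, rounded to 4 dp:

-37.0532 kJ/mol


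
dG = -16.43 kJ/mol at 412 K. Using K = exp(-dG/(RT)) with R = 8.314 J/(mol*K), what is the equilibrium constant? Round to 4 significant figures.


dG is in kJ/mol; multiply by 1000 to match R in J/(mol*K).
RT = 8.314 * 412 = 3425.368 J/mol
exponent = -dG*1000 / (RT) = -(-16.43*1000) / 3425.368 = 4.79656492
K = exp(4.79656492)
K = 121.09374, rounded to 4 significant figures:

121.1


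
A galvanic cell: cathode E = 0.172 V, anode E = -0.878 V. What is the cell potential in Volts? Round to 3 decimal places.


Standard cell potential: E_cell = E_cathode - E_anode.
E_cell = 0.172 - (-0.878)
E_cell = 1.05 V, rounded to 3 dp:

1.050 V


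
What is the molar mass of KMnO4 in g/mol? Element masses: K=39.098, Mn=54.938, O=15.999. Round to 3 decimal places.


M = sum(count * atomic_mass) over atoms.
M = 1*39.098 + 1*54.938 + 4*15.999
M = 39.098 + 54.938 + 63.996
M = 158.032 g/mol, rounded to 3 dp:

158.032 g/mol


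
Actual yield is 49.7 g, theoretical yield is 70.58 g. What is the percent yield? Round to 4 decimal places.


% yield = 100 * actual / theoretical
% yield = 100 * 49.7 / 70.58
% yield = 70.4165486 %, rounded to 4 dp:

70.4165 %


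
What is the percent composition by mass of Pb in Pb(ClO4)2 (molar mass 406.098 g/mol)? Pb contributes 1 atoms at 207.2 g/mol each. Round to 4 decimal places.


pct = 100 * (n_elem * M_elem) / M_total
mass_contribution = 1 * 207.2 = 207.2 g/mol
pct = 100 * 207.2 / 406.098
pct = 51.02216706 %, rounded to 4 dp:

51.0222 %


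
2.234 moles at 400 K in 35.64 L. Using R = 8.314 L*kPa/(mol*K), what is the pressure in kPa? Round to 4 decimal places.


PV = nRT, solve for P = nRT / V.
nRT = 2.234 * 8.314 * 400 = 7429.3904
P = 7429.3904 / 35.64
P = 208.45652076 kPa, rounded to 4 dp:

208.4565 kPa


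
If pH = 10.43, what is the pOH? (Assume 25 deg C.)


At 25 deg C, pH + pOH = 14.
pOH = 14 - pH = 14 - 10.43
pOH = 3.57:

3.57


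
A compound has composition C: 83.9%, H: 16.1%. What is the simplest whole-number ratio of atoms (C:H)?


Assume 100 g of compound, divide each mass% by atomic mass to get moles, then normalize by the smallest to get a raw atom ratio.
Moles per 100 g: C: 83.9/12.011 = 6.9853, H: 16.1/1.008 = 15.9722
Raw ratio (divide by min = 6.9853): C: 1.0, H: 2.287
Multiply by 7 to clear fractions: C: 7.0 ~= 7, H: 16.006 ~= 16
Reduce by GCD to get the simplest whole-number ratio:

7:16


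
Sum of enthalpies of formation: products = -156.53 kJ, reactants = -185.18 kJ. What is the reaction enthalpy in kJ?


dH_rxn = sum(dH_f products) - sum(dH_f reactants)
dH_rxn = -156.53 - (-185.18)
dH_rxn = 28.65 kJ:

28.65 kJ


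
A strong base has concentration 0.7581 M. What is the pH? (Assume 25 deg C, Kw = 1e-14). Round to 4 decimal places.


A strong base dissociates completely, so [OH-] equals the given concentration.
pOH = -log10([OH-]) = -log10(0.7581) = 0.120274
pH = 14 - pOH = 14 - 0.120274
pH = 13.879726, rounded to 4 dp:

13.8797


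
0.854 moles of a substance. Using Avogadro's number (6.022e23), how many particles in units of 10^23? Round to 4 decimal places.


N = n * NA, then divide by 1e23 for the requested units.
N / 1e23 = n * 6.022
N / 1e23 = 0.854 * 6.022
N / 1e23 = 5.142788, rounded to 4 dp:

5.1428


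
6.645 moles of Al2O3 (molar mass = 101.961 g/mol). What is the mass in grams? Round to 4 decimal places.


mass = n * M
mass = 6.645 * 101.961
mass = 677.530845 g, rounded to 4 dp:

677.5308 g


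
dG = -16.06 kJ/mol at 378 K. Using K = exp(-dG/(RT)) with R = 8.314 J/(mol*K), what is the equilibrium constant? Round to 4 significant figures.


dG is in kJ/mol; multiply by 1000 to match R in J/(mol*K).
RT = 8.314 * 378 = 3142.692 J/mol
exponent = -dG*1000 / (RT) = -(-16.06*1000) / 3142.692 = 5.11026852
K = exp(5.11026852)
K = 165.71485, rounded to 4 significant figures:

165.7


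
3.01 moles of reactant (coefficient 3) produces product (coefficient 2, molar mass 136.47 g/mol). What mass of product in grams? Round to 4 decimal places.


Use the coefficient ratio to convert reactant moles to product moles, then multiply by the product's molar mass.
moles_P = moles_R * (coeff_P / coeff_R) = 3.01 * (2/3) = 2.006667
mass_P = moles_P * M_P = 2.006667 * 136.47
mass_P = 273.84984549 g, rounded to 4 dp:

273.8498 g


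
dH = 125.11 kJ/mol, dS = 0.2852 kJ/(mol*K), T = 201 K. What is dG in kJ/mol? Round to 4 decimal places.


Gibbs: dG = dH - T*dS (consistent units, dS already in kJ/(mol*K)).
T*dS = 201 * 0.2852 = 57.3252
dG = 125.11 - (57.3252)
dG = 67.7848 kJ/mol, rounded to 4 dp:

67.7848 kJ/mol


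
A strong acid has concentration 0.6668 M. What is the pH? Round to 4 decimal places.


A strong acid dissociates completely, so [H+] equals the given concentration.
pH = -log10([H+]) = -log10(0.6668)
pH = 0.17600441, rounded to 4 dp:

0.1760


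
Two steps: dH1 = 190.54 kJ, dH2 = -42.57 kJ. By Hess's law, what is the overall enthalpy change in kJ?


Hess's law: enthalpy is a state function, so add the step enthalpies.
dH_total = dH1 + dH2 = 190.54 + (-42.57)
dH_total = 147.97 kJ:

147.97 kJ


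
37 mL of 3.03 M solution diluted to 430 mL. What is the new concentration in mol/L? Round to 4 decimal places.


Dilution: M1*V1 = M2*V2, solve for M2.
M2 = M1*V1 / V2
M2 = 3.03 * 37 / 430
M2 = 112.11 / 430
M2 = 0.26072093 mol/L, rounded to 4 dp:

0.2607 mol/L


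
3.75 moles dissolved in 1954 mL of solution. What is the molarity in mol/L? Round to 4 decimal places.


Convert volume to liters: V_L = V_mL / 1000.
V_L = 1954 / 1000 = 1.954 L
M = n / V_L = 3.75 / 1.954
M = 1.91914023 mol/L, rounded to 4 dp:

1.9191 mol/L


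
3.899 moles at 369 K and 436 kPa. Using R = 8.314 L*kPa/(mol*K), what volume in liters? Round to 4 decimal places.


PV = nRT, solve for V = nRT / P.
nRT = 3.899 * 8.314 * 369 = 11961.6095
V = 11961.6095 / 436
V = 27.43488417 L, rounded to 4 dp:

27.4349 L


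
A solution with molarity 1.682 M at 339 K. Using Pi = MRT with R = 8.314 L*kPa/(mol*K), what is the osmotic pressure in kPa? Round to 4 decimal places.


Osmotic pressure (van't Hoff): Pi = M*R*T.
RT = 8.314 * 339 = 2818.446
Pi = 1.682 * 2818.446
Pi = 4740.626172 kPa, rounded to 4 dp:

4740.6262 kPa


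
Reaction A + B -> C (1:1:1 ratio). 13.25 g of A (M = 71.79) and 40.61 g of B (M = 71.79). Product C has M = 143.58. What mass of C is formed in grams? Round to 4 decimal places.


Find moles of each reactant; the smaller value is the limiting reagent in a 1:1:1 reaction, so moles_C equals moles of the limiter.
n_A = mass_A / M_A = 13.25 / 71.79 = 0.184566 mol
n_B = mass_B / M_B = 40.61 / 71.79 = 0.565678 mol
Limiting reagent: A (smaller), n_limiting = 0.184566 mol
mass_C = n_limiting * M_C = 0.184566 * 143.58
mass_C = 26.49998628 g, rounded to 4 dp:

26.5000 g


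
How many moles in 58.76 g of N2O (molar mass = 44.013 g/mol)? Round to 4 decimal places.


n = mass / M
n = 58.76 / 44.013
n = 1.3350601 mol, rounded to 4 dp:

1.3351 mol


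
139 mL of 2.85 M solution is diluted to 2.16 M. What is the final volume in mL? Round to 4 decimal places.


Dilution: M1*V1 = M2*V2, solve for V2.
V2 = M1*V1 / M2
V2 = 2.85 * 139 / 2.16
V2 = 396.15 / 2.16
V2 = 183.40277778 mL, rounded to 4 dp:

183.4028 mL


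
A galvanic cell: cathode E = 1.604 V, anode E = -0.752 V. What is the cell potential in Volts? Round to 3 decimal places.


Standard cell potential: E_cell = E_cathode - E_anode.
E_cell = 1.604 - (-0.752)
E_cell = 2.356 V, rounded to 3 dp:

2.356 V


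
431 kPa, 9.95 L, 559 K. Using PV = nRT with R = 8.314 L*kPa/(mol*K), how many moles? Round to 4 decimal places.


PV = nRT, solve for n = PV / (RT).
PV = 431 * 9.95 = 4288.45
RT = 8.314 * 559 = 4647.526
n = 4288.45 / 4647.526
n = 0.92273825 mol, rounded to 4 dp:

0.9227 mol


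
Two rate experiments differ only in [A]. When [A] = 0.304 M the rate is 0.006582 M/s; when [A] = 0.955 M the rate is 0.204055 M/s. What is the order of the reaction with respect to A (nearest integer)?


Rate is proportional to [A]^n, so rate2/rate1 = ([A]2/[A]1)^n. Take logs to solve for n.
rate2/rate1 = 0.204055 / 0.006582 = 31.002
[A]2/[A]1 = 0.955 / 0.304 = 3.1414
n = ln(31.002) / ln(3.1414) = 3.0
Nearest integer order:

3


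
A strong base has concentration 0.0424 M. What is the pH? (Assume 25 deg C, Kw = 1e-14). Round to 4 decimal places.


A strong base dissociates completely, so [OH-] equals the given concentration.
pOH = -log10([OH-]) = -log10(0.0424) = 1.372634
pH = 14 - pOH = 14 - 1.372634
pH = 12.627366, rounded to 4 dp:

12.6274


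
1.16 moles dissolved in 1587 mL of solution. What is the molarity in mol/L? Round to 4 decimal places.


Convert volume to liters: V_L = V_mL / 1000.
V_L = 1587 / 1000 = 1.587 L
M = n / V_L = 1.16 / 1.587
M = 0.73093888 mol/L, rounded to 4 dp:

0.7309 mol/L


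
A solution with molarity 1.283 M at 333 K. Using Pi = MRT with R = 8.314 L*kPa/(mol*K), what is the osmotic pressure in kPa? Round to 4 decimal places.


Osmotic pressure (van't Hoff): Pi = M*R*T.
RT = 8.314 * 333 = 2768.562
Pi = 1.283 * 2768.562
Pi = 3552.065046 kPa, rounded to 4 dp:

3552.0650 kPa


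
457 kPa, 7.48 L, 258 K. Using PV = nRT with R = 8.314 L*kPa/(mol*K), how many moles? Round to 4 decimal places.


PV = nRT, solve for n = PV / (RT).
PV = 457 * 7.48 = 3418.36
RT = 8.314 * 258 = 2145.012
n = 3418.36 / 2145.012
n = 1.59363211 mol, rounded to 4 dp:

1.5936 mol


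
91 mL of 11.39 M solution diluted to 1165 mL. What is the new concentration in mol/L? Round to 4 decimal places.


Dilution: M1*V1 = M2*V2, solve for M2.
M2 = M1*V1 / V2
M2 = 11.39 * 91 / 1165
M2 = 1036.49 / 1165
M2 = 0.88969099 mol/L, rounded to 4 dp:

0.8897 mol/L


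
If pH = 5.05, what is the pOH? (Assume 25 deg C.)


At 25 deg C, pH + pOH = 14.
pOH = 14 - pH = 14 - 5.05
pOH = 8.95:

8.95


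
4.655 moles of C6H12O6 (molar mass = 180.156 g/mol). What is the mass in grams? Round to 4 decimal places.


mass = n * M
mass = 4.655 * 180.156
mass = 838.62618 g, rounded to 4 dp:

838.6262 g


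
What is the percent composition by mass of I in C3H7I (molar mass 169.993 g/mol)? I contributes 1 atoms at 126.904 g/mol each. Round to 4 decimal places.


pct = 100 * (n_elem * M_elem) / M_total
mass_contribution = 1 * 126.904 = 126.904 g/mol
pct = 100 * 126.904 / 169.993
pct = 74.65248569 %, rounded to 4 dp:

74.6525 %


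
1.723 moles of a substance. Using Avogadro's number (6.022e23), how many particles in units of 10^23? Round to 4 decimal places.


N = n * NA, then divide by 1e23 for the requested units.
N / 1e23 = n * 6.022
N / 1e23 = 1.723 * 6.022
N / 1e23 = 10.375906, rounded to 4 dp:

10.3759


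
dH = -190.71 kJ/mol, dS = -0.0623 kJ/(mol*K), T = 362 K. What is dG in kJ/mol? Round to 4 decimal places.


Gibbs: dG = dH - T*dS (consistent units, dS already in kJ/(mol*K)).
T*dS = 362 * -0.0623 = -22.5526
dG = -190.71 - (-22.5526)
dG = -168.1574 kJ/mol, rounded to 4 dp:

-168.1574 kJ/mol


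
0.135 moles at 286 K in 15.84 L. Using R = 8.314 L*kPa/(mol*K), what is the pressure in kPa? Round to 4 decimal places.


PV = nRT, solve for P = nRT / V.
nRT = 0.135 * 8.314 * 286 = 321.0035
P = 321.0035 / 15.84
P = 20.26537247 kPa, rounded to 4 dp:

20.2654 kPa


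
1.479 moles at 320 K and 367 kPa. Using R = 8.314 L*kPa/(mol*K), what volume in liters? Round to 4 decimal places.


PV = nRT, solve for V = nRT / P.
nRT = 1.479 * 8.314 * 320 = 3934.8499
V = 3934.8499 / 367
V = 10.72166185 L, rounded to 4 dp:

10.7217 L


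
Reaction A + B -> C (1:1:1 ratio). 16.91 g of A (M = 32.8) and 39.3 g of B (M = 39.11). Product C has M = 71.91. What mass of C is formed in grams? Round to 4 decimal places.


Find moles of each reactant; the smaller value is the limiting reagent in a 1:1:1 reaction, so moles_C equals moles of the limiter.
n_A = mass_A / M_A = 16.91 / 32.8 = 0.515549 mol
n_B = mass_B / M_B = 39.3 / 39.11 = 1.004858 mol
Limiting reagent: A (smaller), n_limiting = 0.515549 mol
mass_C = n_limiting * M_C = 0.515549 * 71.91
mass_C = 37.07312859 g, rounded to 4 dp:

37.0731 g


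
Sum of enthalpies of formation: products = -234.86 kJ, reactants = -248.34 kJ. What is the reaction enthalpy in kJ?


dH_rxn = sum(dH_f products) - sum(dH_f reactants)
dH_rxn = -234.86 - (-248.34)
dH_rxn = 13.48 kJ:

13.48 kJ


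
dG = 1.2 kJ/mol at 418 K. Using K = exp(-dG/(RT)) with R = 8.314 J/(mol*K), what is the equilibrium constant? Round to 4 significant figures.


dG is in kJ/mol; multiply by 1000 to match R in J/(mol*K).
RT = 8.314 * 418 = 3475.252 J/mol
exponent = -dG*1000 / (RT) = -(1.2*1000) / 3475.252 = -0.3452987
K = exp(-0.3452987)
K = 0.70800884, rounded to 4 significant figures:

0.7080


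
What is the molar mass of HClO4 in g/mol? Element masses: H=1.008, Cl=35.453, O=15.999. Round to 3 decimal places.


M = sum(count * atomic_mass) over atoms.
M = 1*1.008 + 1*35.453 + 4*15.999
M = 1.008 + 35.453 + 63.996
M = 100.457 g/mol, rounded to 3 dp:

100.457 g/mol


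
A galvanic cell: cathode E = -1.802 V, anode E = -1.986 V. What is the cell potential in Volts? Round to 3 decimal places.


Standard cell potential: E_cell = E_cathode - E_anode.
E_cell = -1.802 - (-1.986)
E_cell = 0.184 V, rounded to 3 dp:

0.184 V


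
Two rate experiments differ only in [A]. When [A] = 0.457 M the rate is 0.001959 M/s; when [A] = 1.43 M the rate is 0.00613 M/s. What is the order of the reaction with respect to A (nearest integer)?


Rate is proportional to [A]^n, so rate2/rate1 = ([A]2/[A]1)^n. Take logs to solve for n.
rate2/rate1 = 0.00613 / 0.001959 = 3.1291
[A]2/[A]1 = 1.43 / 0.457 = 3.1291
n = ln(3.1291) / ln(3.1291) = 1.0
Nearest integer order:

1


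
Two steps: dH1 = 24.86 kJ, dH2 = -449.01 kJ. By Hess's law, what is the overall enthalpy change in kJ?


Hess's law: enthalpy is a state function, so add the step enthalpies.
dH_total = dH1 + dH2 = 24.86 + (-449.01)
dH_total = -424.15 kJ:

-424.15 kJ


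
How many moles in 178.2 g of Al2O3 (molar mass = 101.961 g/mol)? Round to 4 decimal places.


n = mass / M
n = 178.2 / 101.961
n = 1.74772707 mol, rounded to 4 dp:

1.7477 mol


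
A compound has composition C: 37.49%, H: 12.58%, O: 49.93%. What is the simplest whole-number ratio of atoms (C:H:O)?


Assume 100 g of compound, divide each mass% by atomic mass to get moles, then normalize by the smallest to get a raw atom ratio.
Moles per 100 g: C: 37.49/12.011 = 3.1213, H: 12.58/1.008 = 12.4802, O: 49.93/15.999 = 3.1208
Raw ratio (divide by min = 3.1208): C: 1.0, H: 3.999, O: 1.0
Multiply by 1 to clear fractions: C: 1.0 ~= 1, H: 3.999 ~= 4, O: 1.0 ~= 1
Reduce by GCD to get the simplest whole-number ratio:

1:4:1


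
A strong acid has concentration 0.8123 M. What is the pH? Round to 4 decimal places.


A strong acid dissociates completely, so [H+] equals the given concentration.
pH = -log10([H+]) = -log10(0.8123)
pH = 0.09028355, rounded to 4 dp:

0.0903


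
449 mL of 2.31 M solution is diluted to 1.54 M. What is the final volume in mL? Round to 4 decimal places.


Dilution: M1*V1 = M2*V2, solve for V2.
V2 = M1*V1 / M2
V2 = 2.31 * 449 / 1.54
V2 = 1037.19 / 1.54
V2 = 673.5 mL, rounded to 4 dp:

673.5000 mL


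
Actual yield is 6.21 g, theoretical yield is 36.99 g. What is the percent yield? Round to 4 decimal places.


% yield = 100 * actual / theoretical
% yield = 100 * 6.21 / 36.99
% yield = 16.78832117 %, rounded to 4 dp:

16.7883 %


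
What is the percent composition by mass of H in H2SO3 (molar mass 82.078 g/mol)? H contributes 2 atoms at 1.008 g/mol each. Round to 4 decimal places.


pct = 100 * (n_elem * M_elem) / M_total
mass_contribution = 2 * 1.008 = 2.016 g/mol
pct = 100 * 2.016 / 82.078
pct = 2.4562002 %, rounded to 4 dp:

2.4562 %


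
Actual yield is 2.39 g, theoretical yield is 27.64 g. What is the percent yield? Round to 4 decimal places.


% yield = 100 * actual / theoretical
% yield = 100 * 2.39 / 27.64
% yield = 8.64688857 %, rounded to 4 dp:

8.6469 %


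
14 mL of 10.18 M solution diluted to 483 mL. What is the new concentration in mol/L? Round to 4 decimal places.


Dilution: M1*V1 = M2*V2, solve for M2.
M2 = M1*V1 / V2
M2 = 10.18 * 14 / 483
M2 = 142.52 / 483
M2 = 0.29507246 mol/L, rounded to 4 dp:

0.2951 mol/L


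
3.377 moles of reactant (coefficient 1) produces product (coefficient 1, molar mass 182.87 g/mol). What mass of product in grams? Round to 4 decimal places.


Use the coefficient ratio to convert reactant moles to product moles, then multiply by the product's molar mass.
moles_P = moles_R * (coeff_P / coeff_R) = 3.377 * (1/1) = 3.377
mass_P = moles_P * M_P = 3.377 * 182.87
mass_P = 617.55199 g, rounded to 4 dp:

617.5520 g


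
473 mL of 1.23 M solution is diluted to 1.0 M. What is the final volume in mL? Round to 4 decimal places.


Dilution: M1*V1 = M2*V2, solve for V2.
V2 = M1*V1 / M2
V2 = 1.23 * 473 / 1.0
V2 = 581.79 / 1.0
V2 = 581.79 mL, rounded to 4 dp:

581.7900 mL


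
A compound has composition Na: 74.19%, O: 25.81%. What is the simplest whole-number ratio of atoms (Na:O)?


Assume 100 g of compound, divide each mass% by atomic mass to get moles, then normalize by the smallest to get a raw atom ratio.
Moles per 100 g: Na: 74.19/22.99 = 3.2271, O: 25.81/15.999 = 1.6132
Raw ratio (divide by min = 1.6132): Na: 2.0, O: 1.0
Multiply by 1 to clear fractions: Na: 2.0 ~= 2, O: 1.0 ~= 1
Reduce by GCD to get the simplest whole-number ratio:

2:1


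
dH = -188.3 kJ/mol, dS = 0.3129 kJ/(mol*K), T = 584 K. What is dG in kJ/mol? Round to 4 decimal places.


Gibbs: dG = dH - T*dS (consistent units, dS already in kJ/(mol*K)).
T*dS = 584 * 0.3129 = 182.7336
dG = -188.3 - (182.7336)
dG = -371.0336 kJ/mol, rounded to 4 dp:

-371.0336 kJ/mol


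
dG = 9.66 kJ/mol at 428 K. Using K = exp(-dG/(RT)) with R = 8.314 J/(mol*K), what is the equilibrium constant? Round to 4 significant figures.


dG is in kJ/mol; multiply by 1000 to match R in J/(mol*K).
RT = 8.314 * 428 = 3558.392 J/mol
exponent = -dG*1000 / (RT) = -(9.66*1000) / 3558.392 = -2.71470934
K = exp(-2.71470934)
K = 0.066224199, rounded to 4 significant figures:

0.06622


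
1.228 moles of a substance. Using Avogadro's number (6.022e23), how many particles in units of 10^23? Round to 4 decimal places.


N = n * NA, then divide by 1e23 for the requested units.
N / 1e23 = n * 6.022
N / 1e23 = 1.228 * 6.022
N / 1e23 = 7.395016, rounded to 4 dp:

7.3950


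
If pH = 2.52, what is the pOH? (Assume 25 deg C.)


At 25 deg C, pH + pOH = 14.
pOH = 14 - pH = 14 - 2.52
pOH = 11.48:

11.48


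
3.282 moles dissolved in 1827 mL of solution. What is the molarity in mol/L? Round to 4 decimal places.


Convert volume to liters: V_L = V_mL / 1000.
V_L = 1827 / 1000 = 1.827 L
M = n / V_L = 3.282 / 1.827
M = 1.79638752 mol/L, rounded to 4 dp:

1.7964 mol/L
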